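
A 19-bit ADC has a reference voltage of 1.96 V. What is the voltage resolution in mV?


The resolution (LSB) of an ADC is Vref / 2^n.
LSB = 1.96 / 2^19
LSB = 1.96 / 524288
LSB = 3.74e-06 V = 0.0037384 mV

0.0037384 mV


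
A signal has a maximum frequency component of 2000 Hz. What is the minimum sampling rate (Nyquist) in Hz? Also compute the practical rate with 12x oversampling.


By Nyquist theorem, fs_min = 2 * fmax.
fs_min = 2 * 2000 = 4000 Hz
Practical rate = 12 * fs_min = 12 * 4000 = 48000 Hz

fs_min = 4000 Hz, fs_practical = 48000 Hz


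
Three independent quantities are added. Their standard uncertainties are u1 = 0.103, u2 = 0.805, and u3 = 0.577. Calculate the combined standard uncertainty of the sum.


For a sum of independent quantities, uc = sqrt(u1^2 + u2^2 + u3^2).
uc = sqrt(0.103^2 + 0.805^2 + 0.577^2)
uc = sqrt(0.010609 + 0.648025 + 0.332929)
uc = 0.9958

0.9958


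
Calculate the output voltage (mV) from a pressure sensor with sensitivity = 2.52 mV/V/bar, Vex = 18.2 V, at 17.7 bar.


Output = sensitivity * Vex * P.
Vout = 2.52 * 18.2 * 17.7
Vout = 45.864 * 17.7
Vout = 811.79 mV

811.79 mV


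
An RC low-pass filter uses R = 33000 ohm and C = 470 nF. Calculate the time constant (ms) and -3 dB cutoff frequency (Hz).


Time constant: tau = R * C.
tau = 33000 * 4.70e-07 = 0.01551 s
tau = 15.51 ms
Cutoff frequency: fc = 1 / (2*pi*R*C).
fc = 1 / (2*pi*0.01551) = 10.26 Hz

tau = 15.51 ms, fc = 10.26 Hz


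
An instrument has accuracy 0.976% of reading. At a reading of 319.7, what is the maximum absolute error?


Absolute error = (accuracy% / 100) * reading.
Error = (0.976 / 100) * 319.7
Error = 0.00976 * 319.7
Error = 3.1203

3.1203


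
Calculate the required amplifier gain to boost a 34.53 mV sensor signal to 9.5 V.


Gain = Vout / Vin (converting to same units).
G = 9.5 V / 34.53 mV
G = 9500.0 mV / 34.53 mV
G = 275.12

275.12


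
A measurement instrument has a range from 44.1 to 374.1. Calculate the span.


Span = upper range - lower range.
Span = 374.1 - (44.1)
Span = 330.0

330.0


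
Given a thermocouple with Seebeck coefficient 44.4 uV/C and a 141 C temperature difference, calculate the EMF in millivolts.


The thermocouple output V = sensitivity * dT.
V = 44.4 uV/C * 141 C
V = 6260.4 uV
V = 6.26 mV

6.26 mV


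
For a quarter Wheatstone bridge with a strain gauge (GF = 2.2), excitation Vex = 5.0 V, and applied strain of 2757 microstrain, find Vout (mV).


Quarter bridge output: Vout = (GF * epsilon * Vex) / 4.
Vout = (2.2 * 2757e-6 * 5.0) / 4
Vout = 0.030327 / 4 V
Vout = 0.00758175 V = 7.5817 mV

7.5817 mV


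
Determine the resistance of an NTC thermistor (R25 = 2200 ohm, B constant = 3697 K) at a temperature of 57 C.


NTC thermistor equation: Rt = R25 * exp(B * (1/T - 1/T25)).
T in Kelvin: 330.15 K, T25 = 298.15 K
1/T - 1/T25 = 1/330.15 - 1/298.15 = -0.00032509
B * (1/T - 1/T25) = 3697 * -0.00032509 = -1.2019
Rt = 2200 * exp(-1.2019) = 661.4 ohm

661.4 ohm


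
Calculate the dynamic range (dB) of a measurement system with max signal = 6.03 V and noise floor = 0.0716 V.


Dynamic range = 20 * log10(Vmax / Vnoise).
DR = 20 * log10(6.03 / 0.0716)
DR = 20 * log10(84.22)
DR = 38.51 dB

38.51 dB


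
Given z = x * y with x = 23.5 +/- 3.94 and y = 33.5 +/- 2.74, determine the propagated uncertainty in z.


For a product z = x*y, the relative uncertainty is:
uz/z = sqrt((ux/x)^2 + (uy/y)^2)
Relative uncertainties: ux/x = 3.94/23.5 = 0.16766
uy/y = 2.74/33.5 = 0.081791
z = 23.5 * 33.5 = 787.2
uz = 787.2 * sqrt(0.16766^2 + 0.081791^2) = 146.859

146.859


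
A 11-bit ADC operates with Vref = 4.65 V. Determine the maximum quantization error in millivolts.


The maximum quantization error is +/- LSB/2.
LSB = Vref / 2^n = 4.65 / 2048 = 0.00227051 V
Max error = LSB / 2 = 0.00227051 / 2 = 0.00113525 V
Max error = 1.1353 mV

1.1353 mV


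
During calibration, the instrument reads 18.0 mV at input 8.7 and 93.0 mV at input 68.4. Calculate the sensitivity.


Sensitivity = (y2 - y1) / (x2 - x1).
S = (93.0 - 18.0) / (68.4 - 8.7)
S = 75.0 / 59.7
S = 1.2563 mV/unit

1.2563 mV/unit


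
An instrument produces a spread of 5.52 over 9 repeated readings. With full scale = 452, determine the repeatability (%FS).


Repeatability = (spread / full scale) * 100%.
R = (5.52 / 452) * 100
R = 1.221 %FS

1.221 %FS


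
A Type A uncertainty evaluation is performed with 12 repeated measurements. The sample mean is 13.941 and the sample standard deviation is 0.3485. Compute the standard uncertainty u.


The standard uncertainty for Type A evaluation is u = s / sqrt(n).
u = 0.3485 / sqrt(12)
u = 0.3485 / 3.4641
u = 0.1006

0.1006


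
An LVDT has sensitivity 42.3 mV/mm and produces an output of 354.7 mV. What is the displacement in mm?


Displacement = Vout / sensitivity.
d = 354.7 / 42.3
d = 8.385 mm

8.385 mm


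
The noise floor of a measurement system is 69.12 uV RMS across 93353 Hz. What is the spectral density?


Noise spectral density = Vrms / sqrt(BW).
NSD = 69.12 / sqrt(93353)
NSD = 69.12 / 305.5372
NSD = 0.2262 uV/sqrt(Hz)

0.2262 uV/sqrt(Hz)


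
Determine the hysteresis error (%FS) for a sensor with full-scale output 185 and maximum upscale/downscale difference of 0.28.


Hysteresis = (max difference / full scale) * 100%.
H = (0.28 / 185) * 100
H = 0.151 %FS

0.151 %FS


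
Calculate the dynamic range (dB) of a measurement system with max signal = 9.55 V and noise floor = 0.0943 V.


Dynamic range = 20 * log10(Vmax / Vnoise).
DR = 20 * log10(9.55 / 0.0943)
DR = 20 * log10(101.27)
DR = 40.11 dB

40.11 dB


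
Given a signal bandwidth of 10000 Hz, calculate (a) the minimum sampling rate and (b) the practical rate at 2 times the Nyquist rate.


By Nyquist theorem, fs_min = 2 * fmax.
fs_min = 2 * 10000 = 20000 Hz
Practical rate = 2 * fs_min = 2 * 20000 = 40000 Hz

fs_min = 20000 Hz, fs_practical = 40000 Hz


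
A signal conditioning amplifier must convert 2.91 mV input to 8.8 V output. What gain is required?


Gain = Vout / Vin (converting to same units).
G = 8.8 V / 2.91 mV
G = 8800.0 mV / 2.91 mV
G = 3024.05

3024.05


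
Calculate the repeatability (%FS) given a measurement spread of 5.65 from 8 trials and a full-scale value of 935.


Repeatability = (spread / full scale) * 100%.
R = (5.65 / 935) * 100
R = 0.604 %FS

0.604 %FS


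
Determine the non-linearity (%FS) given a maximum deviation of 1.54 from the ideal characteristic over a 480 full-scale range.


Linearity error = (max deviation / full scale) * 100%.
Linearity = (1.54 / 480) * 100
Linearity = 0.321 %FS

0.321 %FS


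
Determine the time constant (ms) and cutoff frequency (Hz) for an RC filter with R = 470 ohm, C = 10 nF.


Time constant: tau = R * C.
tau = 470 * 1.00e-08 = 4.7e-06 s
tau = 0.0047 ms
Cutoff frequency: fc = 1 / (2*pi*R*C).
fc = 1 / (2*pi*4.7e-06) = 33862.75 Hz

tau = 0.0047 ms, fc = 33862.75 Hz


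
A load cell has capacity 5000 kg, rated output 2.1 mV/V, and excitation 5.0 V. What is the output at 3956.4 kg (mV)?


Vout = rated_output * Vex * (load / capacity).
Vout = 2.1 * 5.0 * (3956.4 / 5000)
Vout = 2.1 * 5.0 * 0.79128
Vout = 8.308 mV

8.308 mV


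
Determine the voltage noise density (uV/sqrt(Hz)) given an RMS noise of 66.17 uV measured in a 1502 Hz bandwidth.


Noise spectral density = Vrms / sqrt(BW).
NSD = 66.17 / sqrt(1502)
NSD = 66.17 / 38.7556
NSD = 1.7074 uV/sqrt(Hz)

1.7074 uV/sqrt(Hz)


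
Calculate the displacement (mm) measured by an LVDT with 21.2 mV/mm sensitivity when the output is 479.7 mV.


Displacement = Vout / sensitivity.
d = 479.7 / 21.2
d = 22.627 mm

22.627 mm


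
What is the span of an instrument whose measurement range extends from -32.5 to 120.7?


Span = upper range - lower range.
Span = 120.7 - (-32.5)
Span = 153.2

153.2


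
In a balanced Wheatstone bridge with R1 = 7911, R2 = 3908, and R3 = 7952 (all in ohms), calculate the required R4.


At balance: R1*R4 = R2*R3, so R4 = R2*R3/R1.
R4 = 3908 * 7952 / 7911
R4 = 31076416 / 7911
R4 = 3928.25 ohm

3928.25 ohm


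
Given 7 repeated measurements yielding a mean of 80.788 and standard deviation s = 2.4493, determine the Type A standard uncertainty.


The standard uncertainty for Type A evaluation is u = s / sqrt(n).
u = 2.4493 / sqrt(7)
u = 2.4493 / 2.6458
u = 0.9257

0.9257


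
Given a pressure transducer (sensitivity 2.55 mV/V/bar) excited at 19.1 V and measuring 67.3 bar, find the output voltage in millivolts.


Output = sensitivity * Vex * P.
Vout = 2.55 * 19.1 * 67.3
Vout = 48.705 * 67.3
Vout = 3277.85 mV

3277.85 mV


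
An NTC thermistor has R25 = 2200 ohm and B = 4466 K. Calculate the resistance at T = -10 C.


NTC thermistor equation: Rt = R25 * exp(B * (1/T - 1/T25)).
T in Kelvin: 263.15 K, T25 = 298.15 K
1/T - 1/T25 = 1/263.15 - 1/298.15 = 0.0004461
B * (1/T - 1/T25) = 4466 * 0.0004461 = 1.9923
Rt = 2200 * exp(1.9923) = 16130.8 ohm

16130.8 ohm


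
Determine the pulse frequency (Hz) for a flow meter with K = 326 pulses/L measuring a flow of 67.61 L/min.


Frequency = K * Q / 60 (converting L/min to L/s).
f = 326 * 67.61 / 60
f = 22040.86 / 60
f = 367.35 Hz

367.35 Hz


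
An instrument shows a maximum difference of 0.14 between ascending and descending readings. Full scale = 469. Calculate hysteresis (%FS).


Hysteresis = (max difference / full scale) * 100%.
H = (0.14 / 469) * 100
H = 0.03 %FS

0.03 %FS


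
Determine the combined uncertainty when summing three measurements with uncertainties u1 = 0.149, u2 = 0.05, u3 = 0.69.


For a sum of independent quantities, uc = sqrt(u1^2 + u2^2 + u3^2).
uc = sqrt(0.149^2 + 0.05^2 + 0.69^2)
uc = sqrt(0.022201 + 0.0025 + 0.4761)
uc = 0.7077

0.7077


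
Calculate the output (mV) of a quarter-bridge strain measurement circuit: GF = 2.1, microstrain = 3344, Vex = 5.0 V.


Quarter bridge output: Vout = (GF * epsilon * Vex) / 4.
Vout = (2.1 * 3344e-6 * 5.0) / 4
Vout = 0.035112 / 4 V
Vout = 0.008778 V = 8.778 mV

8.778 mV


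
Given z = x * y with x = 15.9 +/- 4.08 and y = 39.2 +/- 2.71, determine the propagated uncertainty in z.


For a product z = x*y, the relative uncertainty is:
uz/z = sqrt((ux/x)^2 + (uy/y)^2)
Relative uncertainties: ux/x = 4.08/15.9 = 0.256604
uy/y = 2.71/39.2 = 0.069133
z = 15.9 * 39.2 = 623.3
uz = 623.3 * sqrt(0.256604^2 + 0.069133^2) = 165.639

165.639


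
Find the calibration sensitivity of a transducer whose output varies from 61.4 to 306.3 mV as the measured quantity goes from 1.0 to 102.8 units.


Sensitivity = (y2 - y1) / (x2 - x1).
S = (306.3 - 61.4) / (102.8 - 1.0)
S = 244.9 / 101.8
S = 2.4057 mV/unit

2.4057 mV/unit


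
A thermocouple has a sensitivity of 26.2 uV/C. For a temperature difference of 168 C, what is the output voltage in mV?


The thermocouple output V = sensitivity * dT.
V = 26.2 uV/C * 168 C
V = 4401.6 uV
V = 4.402 mV

4.402 mV


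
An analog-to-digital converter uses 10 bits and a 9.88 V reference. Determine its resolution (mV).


The resolution (LSB) of an ADC is Vref / 2^n.
LSB = 9.88 / 2^10
LSB = 9.88 / 1024
LSB = 0.00964844 V = 9.6484375 mV

9.6484375 mV


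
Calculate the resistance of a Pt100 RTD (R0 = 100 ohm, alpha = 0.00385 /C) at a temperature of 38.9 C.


The RTD equation: Rt = R0 * (1 + alpha * T).
Rt = 100 * (1 + 0.00385 * 38.9)
Rt = 100 * (1 + 0.149765)
Rt = 100 * 1.149765
Rt = 114.976 ohm

114.976 ohm


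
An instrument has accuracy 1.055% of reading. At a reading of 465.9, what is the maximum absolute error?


Absolute error = (accuracy% / 100) * reading.
Error = (1.055 / 100) * 465.9
Error = 0.01055 * 465.9
Error = 4.9152

4.9152


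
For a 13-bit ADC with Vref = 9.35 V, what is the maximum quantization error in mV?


The maximum quantization error is +/- LSB/2.
LSB = Vref / 2^n = 9.35 / 8192 = 0.00114136 V
Max error = LSB / 2 = 0.00114136 / 2 = 0.00057068 V
Max error = 0.5707 mV

0.5707 mV


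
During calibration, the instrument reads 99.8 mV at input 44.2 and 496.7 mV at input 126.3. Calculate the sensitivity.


Sensitivity = (y2 - y1) / (x2 - x1).
S = (496.7 - 99.8) / (126.3 - 44.2)
S = 396.9 / 82.1
S = 4.8343 mV/unit

4.8343 mV/unit


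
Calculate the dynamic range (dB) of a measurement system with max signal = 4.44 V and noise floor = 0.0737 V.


Dynamic range = 20 * log10(Vmax / Vnoise).
DR = 20 * log10(4.44 / 0.0737)
DR = 20 * log10(60.24)
DR = 35.6 dB

35.6 dB


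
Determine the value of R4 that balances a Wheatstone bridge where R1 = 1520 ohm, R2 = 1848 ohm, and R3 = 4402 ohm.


At balance: R1*R4 = R2*R3, so R4 = R2*R3/R1.
R4 = 1848 * 4402 / 1520
R4 = 8134896 / 1520
R4 = 5351.91 ohm

5351.91 ohm


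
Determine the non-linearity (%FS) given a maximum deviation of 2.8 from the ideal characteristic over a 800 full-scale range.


Linearity error = (max deviation / full scale) * 100%.
Linearity = (2.8 / 800) * 100
Linearity = 0.35 %FS

0.35 %FS


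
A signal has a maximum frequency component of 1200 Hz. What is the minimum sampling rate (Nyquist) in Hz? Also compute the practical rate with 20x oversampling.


By Nyquist theorem, fs_min = 2 * fmax.
fs_min = 2 * 1200 = 2400 Hz
Practical rate = 20 * fs_min = 20 * 2400 = 48000 Hz

fs_min = 2400 Hz, fs_practical = 48000 Hz


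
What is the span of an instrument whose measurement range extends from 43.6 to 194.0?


Span = upper range - lower range.
Span = 194.0 - (43.6)
Span = 150.4

150.4


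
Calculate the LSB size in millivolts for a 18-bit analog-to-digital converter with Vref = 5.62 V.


The resolution (LSB) of an ADC is Vref / 2^n.
LSB = 5.62 / 2^18
LSB = 5.62 / 262144
LSB = 2.144e-05 V = 0.0214386 mV

0.0214386 mV


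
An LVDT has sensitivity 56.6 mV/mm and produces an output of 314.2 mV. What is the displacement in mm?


Displacement = Vout / sensitivity.
d = 314.2 / 56.6
d = 5.551 mm

5.551 mm


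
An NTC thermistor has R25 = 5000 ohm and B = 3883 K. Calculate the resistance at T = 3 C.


NTC thermistor equation: Rt = R25 * exp(B * (1/T - 1/T25)).
T in Kelvin: 276.15 K, T25 = 298.15 K
1/T - 1/T25 = 1/276.15 - 1/298.15 = 0.0002672
B * (1/T - 1/T25) = 3883 * 0.0002672 = 1.0376
Rt = 5000 * exp(1.0376) = 14111.5 ohm

14111.5 ohm


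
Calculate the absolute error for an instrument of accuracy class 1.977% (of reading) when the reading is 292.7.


Absolute error = (accuracy% / 100) * reading.
Error = (1.977 / 100) * 292.7
Error = 0.01977 * 292.7
Error = 5.7867

5.7867


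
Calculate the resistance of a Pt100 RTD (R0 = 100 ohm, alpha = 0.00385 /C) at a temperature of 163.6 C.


The RTD equation: Rt = R0 * (1 + alpha * T).
Rt = 100 * (1 + 0.00385 * 163.6)
Rt = 100 * (1 + 0.62986)
Rt = 100 * 1.62986
Rt = 162.986 ohm

162.986 ohm


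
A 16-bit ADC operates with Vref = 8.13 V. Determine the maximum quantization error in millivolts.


The maximum quantization error is +/- LSB/2.
LSB = Vref / 2^n = 8.13 / 65536 = 0.00012405 V
Max error = LSB / 2 = 0.00012405 / 2 = 6.203e-05 V
Max error = 0.062 mV

0.062 mV


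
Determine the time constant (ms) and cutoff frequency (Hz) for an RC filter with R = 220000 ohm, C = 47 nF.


Time constant: tau = R * C.
tau = 220000 * 4.70e-08 = 0.01034 s
tau = 10.34 ms
Cutoff frequency: fc = 1 / (2*pi*R*C).
fc = 1 / (2*pi*0.01034) = 15.39 Hz

tau = 10.34 ms, fc = 15.39 Hz


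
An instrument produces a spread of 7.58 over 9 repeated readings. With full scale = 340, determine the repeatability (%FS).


Repeatability = (spread / full scale) * 100%.
R = (7.58 / 340) * 100
R = 2.229 %FS

2.229 %FS


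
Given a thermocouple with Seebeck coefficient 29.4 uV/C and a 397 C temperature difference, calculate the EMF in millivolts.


The thermocouple output V = sensitivity * dT.
V = 29.4 uV/C * 397 C
V = 11671.8 uV
V = 11.672 mV

11.672 mV


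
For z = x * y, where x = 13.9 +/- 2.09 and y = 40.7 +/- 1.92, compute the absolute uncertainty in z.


For a product z = x*y, the relative uncertainty is:
uz/z = sqrt((ux/x)^2 + (uy/y)^2)
Relative uncertainties: ux/x = 2.09/13.9 = 0.15036
uy/y = 1.92/40.7 = 0.047174
z = 13.9 * 40.7 = 565.7
uz = 565.7 * sqrt(0.15036^2 + 0.047174^2) = 89.151

89.151


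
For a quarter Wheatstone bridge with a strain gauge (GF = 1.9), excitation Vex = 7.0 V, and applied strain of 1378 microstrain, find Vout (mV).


Quarter bridge output: Vout = (GF * epsilon * Vex) / 4.
Vout = (1.9 * 1378e-6 * 7.0) / 4
Vout = 0.0183274 / 4 V
Vout = 0.00458185 V = 4.5818 mV

4.5818 mV


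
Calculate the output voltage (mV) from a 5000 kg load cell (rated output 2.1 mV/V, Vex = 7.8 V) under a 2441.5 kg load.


Vout = rated_output * Vex * (load / capacity).
Vout = 2.1 * 7.8 * (2441.5 / 5000)
Vout = 2.1 * 7.8 * 0.4883
Vout = 7.998 mV

7.998 mV


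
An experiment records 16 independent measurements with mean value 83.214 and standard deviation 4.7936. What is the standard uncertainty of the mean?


The standard uncertainty for Type A evaluation is u = s / sqrt(n).
u = 4.7936 / sqrt(16)
u = 4.7936 / 4.0
u = 1.1984

1.1984


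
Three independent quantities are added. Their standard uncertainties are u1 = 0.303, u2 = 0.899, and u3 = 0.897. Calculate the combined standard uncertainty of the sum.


For a sum of independent quantities, uc = sqrt(u1^2 + u2^2 + u3^2).
uc = sqrt(0.303^2 + 0.899^2 + 0.897^2)
uc = sqrt(0.091809 + 0.808201 + 0.804609)
uc = 1.3056

1.3056


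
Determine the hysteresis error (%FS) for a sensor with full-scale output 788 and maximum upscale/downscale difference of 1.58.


Hysteresis = (max difference / full scale) * 100%.
H = (1.58 / 788) * 100
H = 0.201 %FS

0.201 %FS


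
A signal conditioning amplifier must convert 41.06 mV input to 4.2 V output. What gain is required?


Gain = Vout / Vin (converting to same units).
G = 4.2 V / 41.06 mV
G = 4200.0 mV / 41.06 mV
G = 102.29

102.29


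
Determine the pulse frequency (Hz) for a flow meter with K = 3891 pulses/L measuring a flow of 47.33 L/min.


Frequency = K * Q / 60 (converting L/min to L/s).
f = 3891 * 47.33 / 60
f = 184161.03 / 60
f = 3069.35 Hz

3069.35 Hz


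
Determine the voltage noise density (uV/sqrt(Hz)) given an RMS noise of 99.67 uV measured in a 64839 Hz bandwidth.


Noise spectral density = Vrms / sqrt(BW).
NSD = 99.67 / sqrt(64839)
NSD = 99.67 / 254.635
NSD = 0.3914 uV/sqrt(Hz)

0.3914 uV/sqrt(Hz)


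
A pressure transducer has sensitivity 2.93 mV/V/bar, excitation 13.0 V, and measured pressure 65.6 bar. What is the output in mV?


Output = sensitivity * Vex * P.
Vout = 2.93 * 13.0 * 65.6
Vout = 38.09 * 65.6
Vout = 2498.7 mV

2498.7 mV


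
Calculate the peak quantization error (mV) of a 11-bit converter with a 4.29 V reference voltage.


The maximum quantization error is +/- LSB/2.
LSB = Vref / 2^n = 4.29 / 2048 = 0.00209473 V
Max error = LSB / 2 = 0.00209473 / 2 = 0.00104736 V
Max error = 1.0474 mV

1.0474 mV


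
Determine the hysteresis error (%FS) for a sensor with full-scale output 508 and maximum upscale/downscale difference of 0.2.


Hysteresis = (max difference / full scale) * 100%.
H = (0.2 / 508) * 100
H = 0.039 %FS

0.039 %FS


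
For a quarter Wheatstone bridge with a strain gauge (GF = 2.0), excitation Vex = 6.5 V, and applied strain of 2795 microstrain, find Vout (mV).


Quarter bridge output: Vout = (GF * epsilon * Vex) / 4.
Vout = (2.0 * 2795e-6 * 6.5) / 4
Vout = 0.036335 / 4 V
Vout = 0.00908375 V = 9.0838 mV

9.0838 mV


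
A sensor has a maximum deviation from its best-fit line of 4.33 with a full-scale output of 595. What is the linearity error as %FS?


Linearity error = (max deviation / full scale) * 100%.
Linearity = (4.33 / 595) * 100
Linearity = 0.728 %FS

0.728 %FS


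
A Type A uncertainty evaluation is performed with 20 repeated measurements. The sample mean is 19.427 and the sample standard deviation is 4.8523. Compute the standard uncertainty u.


The standard uncertainty for Type A evaluation is u = s / sqrt(n).
u = 4.8523 / sqrt(20)
u = 4.8523 / 4.4721
u = 1.085

1.085


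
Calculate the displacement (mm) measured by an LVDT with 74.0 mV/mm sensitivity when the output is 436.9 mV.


Displacement = Vout / sensitivity.
d = 436.9 / 74.0
d = 5.904 mm

5.904 mm


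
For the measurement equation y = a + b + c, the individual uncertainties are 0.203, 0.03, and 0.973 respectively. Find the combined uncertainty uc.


For a sum of independent quantities, uc = sqrt(u1^2 + u2^2 + u3^2).
uc = sqrt(0.203^2 + 0.03^2 + 0.973^2)
uc = sqrt(0.041209 + 0.0009 + 0.946729)
uc = 0.9944

0.9944


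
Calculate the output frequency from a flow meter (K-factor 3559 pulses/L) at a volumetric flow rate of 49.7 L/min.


Frequency = K * Q / 60 (converting L/min to L/s).
f = 3559 * 49.7 / 60
f = 176882.3 / 60
f = 2948.04 Hz

2948.04 Hz


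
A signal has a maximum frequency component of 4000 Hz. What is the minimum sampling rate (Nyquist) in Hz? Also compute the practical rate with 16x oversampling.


By Nyquist theorem, fs_min = 2 * fmax.
fs_min = 2 * 4000 = 8000 Hz
Practical rate = 16 * fs_min = 16 * 8000 = 128000 Hz

fs_min = 8000 Hz, fs_practical = 128000 Hz


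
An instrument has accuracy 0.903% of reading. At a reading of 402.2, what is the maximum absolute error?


Absolute error = (accuracy% / 100) * reading.
Error = (0.903 / 100) * 402.2
Error = 0.00903 * 402.2
Error = 3.6319

3.6319


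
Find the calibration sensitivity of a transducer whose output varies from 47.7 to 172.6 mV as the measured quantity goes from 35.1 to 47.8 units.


Sensitivity = (y2 - y1) / (x2 - x1).
S = (172.6 - 47.7) / (47.8 - 35.1)
S = 124.9 / 12.7
S = 9.8346 mV/unit

9.8346 mV/unit


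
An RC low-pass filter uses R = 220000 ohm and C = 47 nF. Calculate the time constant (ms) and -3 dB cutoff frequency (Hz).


Time constant: tau = R * C.
tau = 220000 * 4.70e-08 = 0.01034 s
tau = 10.34 ms
Cutoff frequency: fc = 1 / (2*pi*R*C).
fc = 1 / (2*pi*0.01034) = 15.39 Hz

tau = 10.34 ms, fc = 15.39 Hz


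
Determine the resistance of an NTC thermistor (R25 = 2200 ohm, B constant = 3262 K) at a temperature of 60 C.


NTC thermistor equation: Rt = R25 * exp(B * (1/T - 1/T25)).
T in Kelvin: 333.15 K, T25 = 298.15 K
1/T - 1/T25 = 1/333.15 - 1/298.15 = -0.00035237
B * (1/T - 1/T25) = 3262 * -0.00035237 = -1.1494
Rt = 2200 * exp(-1.1494) = 697.0 ohm

697.0 ohm


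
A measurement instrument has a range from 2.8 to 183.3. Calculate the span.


Span = upper range - lower range.
Span = 183.3 - (2.8)
Span = 180.5

180.5


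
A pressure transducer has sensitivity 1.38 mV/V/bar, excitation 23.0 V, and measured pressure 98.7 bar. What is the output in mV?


Output = sensitivity * Vex * P.
Vout = 1.38 * 23.0 * 98.7
Vout = 31.74 * 98.7
Vout = 3132.74 mV

3132.74 mV


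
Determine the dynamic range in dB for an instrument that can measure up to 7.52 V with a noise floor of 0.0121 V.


Dynamic range = 20 * log10(Vmax / Vnoise).
DR = 20 * log10(7.52 / 0.0121)
DR = 20 * log10(621.49)
DR = 55.87 dB

55.87 dB


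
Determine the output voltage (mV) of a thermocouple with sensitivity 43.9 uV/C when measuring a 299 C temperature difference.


The thermocouple output V = sensitivity * dT.
V = 43.9 uV/C * 299 C
V = 13126.1 uV
V = 13.126 mV

13.126 mV


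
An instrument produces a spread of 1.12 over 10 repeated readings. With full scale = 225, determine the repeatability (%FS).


Repeatability = (spread / full scale) * 100%.
R = (1.12 / 225) * 100
R = 0.498 %FS

0.498 %FS


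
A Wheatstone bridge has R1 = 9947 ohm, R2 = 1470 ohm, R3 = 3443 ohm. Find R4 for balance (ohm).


At balance: R1*R4 = R2*R3, so R4 = R2*R3/R1.
R4 = 1470 * 3443 / 9947
R4 = 5061210 / 9947
R4 = 508.82 ohm

508.82 ohm


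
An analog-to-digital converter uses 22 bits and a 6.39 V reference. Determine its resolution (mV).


The resolution (LSB) of an ADC is Vref / 2^n.
LSB = 6.39 / 2^22
LSB = 6.39 / 4194304
LSB = 1.52e-06 V = 0.00152349 mV

0.00152349 mV


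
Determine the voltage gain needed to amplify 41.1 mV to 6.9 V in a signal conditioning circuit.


Gain = Vout / Vin (converting to same units).
G = 6.9 V / 41.1 mV
G = 6900.0 mV / 41.1 mV
G = 167.88

167.88


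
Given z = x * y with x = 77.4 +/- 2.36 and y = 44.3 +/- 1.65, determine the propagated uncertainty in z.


For a product z = x*y, the relative uncertainty is:
uz/z = sqrt((ux/x)^2 + (uy/y)^2)
Relative uncertainties: ux/x = 2.36/77.4 = 0.030491
uy/y = 1.65/44.3 = 0.037246
z = 77.4 * 44.3 = 3428.8
uz = 3428.8 * sqrt(0.030491^2 + 0.037246^2) = 165.046

165.046


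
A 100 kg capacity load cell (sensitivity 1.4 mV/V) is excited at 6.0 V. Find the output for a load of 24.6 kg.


Vout = rated_output * Vex * (load / capacity).
Vout = 1.4 * 6.0 * (24.6 / 100)
Vout = 1.4 * 6.0 * 0.246
Vout = 2.066 mV

2.066 mV


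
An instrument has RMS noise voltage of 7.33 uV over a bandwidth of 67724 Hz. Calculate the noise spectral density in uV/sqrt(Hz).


Noise spectral density = Vrms / sqrt(BW).
NSD = 7.33 / sqrt(67724)
NSD = 7.33 / 260.2384
NSD = 0.0282 uV/sqrt(Hz)

0.0282 uV/sqrt(Hz)


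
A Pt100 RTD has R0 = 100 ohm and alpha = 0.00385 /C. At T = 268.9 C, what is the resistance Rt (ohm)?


The RTD equation: Rt = R0 * (1 + alpha * T).
Rt = 100 * (1 + 0.00385 * 268.9)
Rt = 100 * (1 + 1.035265)
Rt = 100 * 2.035265
Rt = 203.526 ohm

203.526 ohm


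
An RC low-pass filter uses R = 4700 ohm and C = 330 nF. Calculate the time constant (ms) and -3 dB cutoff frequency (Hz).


Time constant: tau = R * C.
tau = 4700 * 3.30e-07 = 0.001551 s
tau = 1.551 ms
Cutoff frequency: fc = 1 / (2*pi*R*C).
fc = 1 / (2*pi*0.001551) = 102.61 Hz

tau = 1.551 ms, fc = 102.61 Hz


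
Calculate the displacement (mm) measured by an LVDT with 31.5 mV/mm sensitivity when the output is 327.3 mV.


Displacement = Vout / sensitivity.
d = 327.3 / 31.5
d = 10.39 mm

10.39 mm


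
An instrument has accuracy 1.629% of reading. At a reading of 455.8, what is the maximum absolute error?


Absolute error = (accuracy% / 100) * reading.
Error = (1.629 / 100) * 455.8
Error = 0.01629 * 455.8
Error = 7.425

7.425


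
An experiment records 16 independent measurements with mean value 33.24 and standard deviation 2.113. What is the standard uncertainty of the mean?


The standard uncertainty for Type A evaluation is u = s / sqrt(n).
u = 2.113 / sqrt(16)
u = 2.113 / 4.0
u = 0.5282

0.5282


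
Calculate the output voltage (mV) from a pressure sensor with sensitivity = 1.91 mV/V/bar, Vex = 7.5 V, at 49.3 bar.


Output = sensitivity * Vex * P.
Vout = 1.91 * 7.5 * 49.3
Vout = 14.325 * 49.3
Vout = 706.22 mV

706.22 mV


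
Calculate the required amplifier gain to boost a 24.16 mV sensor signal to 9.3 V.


Gain = Vout / Vin (converting to same units).
G = 9.3 V / 24.16 mV
G = 9300.0 mV / 24.16 mV
G = 384.93

384.93


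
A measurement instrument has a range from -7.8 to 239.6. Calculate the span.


Span = upper range - lower range.
Span = 239.6 - (-7.8)
Span = 247.4

247.4


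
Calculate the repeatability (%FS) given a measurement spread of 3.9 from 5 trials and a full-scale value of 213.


Repeatability = (spread / full scale) * 100%.
R = (3.9 / 213) * 100
R = 1.831 %FS

1.831 %FS


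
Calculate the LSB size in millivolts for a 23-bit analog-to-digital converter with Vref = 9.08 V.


The resolution (LSB) of an ADC is Vref / 2^n.
LSB = 9.08 / 2^23
LSB = 9.08 / 8388608
LSB = 1.08e-06 V = 0.00108242 mV

0.00108242 mV


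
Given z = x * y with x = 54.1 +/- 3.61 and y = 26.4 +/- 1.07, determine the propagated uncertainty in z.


For a product z = x*y, the relative uncertainty is:
uz/z = sqrt((ux/x)^2 + (uy/y)^2)
Relative uncertainties: ux/x = 3.61/54.1 = 0.066728
uy/y = 1.07/26.4 = 0.04053
z = 54.1 * 26.4 = 1428.2
uz = 1428.2 * sqrt(0.066728^2 + 0.04053^2) = 111.507

111.507


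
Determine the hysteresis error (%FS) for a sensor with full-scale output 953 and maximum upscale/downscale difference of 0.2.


Hysteresis = (max difference / full scale) * 100%.
H = (0.2 / 953) * 100
H = 0.021 %FS

0.021 %FS


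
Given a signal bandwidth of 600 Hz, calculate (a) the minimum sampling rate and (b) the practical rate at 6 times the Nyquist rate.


By Nyquist theorem, fs_min = 2 * fmax.
fs_min = 2 * 600 = 1200 Hz
Practical rate = 6 * fs_min = 6 * 1200 = 7200 Hz

fs_min = 1200 Hz, fs_practical = 7200 Hz


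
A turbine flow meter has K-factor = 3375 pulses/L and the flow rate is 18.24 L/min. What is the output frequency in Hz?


Frequency = K * Q / 60 (converting L/min to L/s).
f = 3375 * 18.24 / 60
f = 61560.0 / 60
f = 1026.0 Hz

1026.0 Hz


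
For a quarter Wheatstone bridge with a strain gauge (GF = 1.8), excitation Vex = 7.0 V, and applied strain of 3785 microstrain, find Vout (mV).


Quarter bridge output: Vout = (GF * epsilon * Vex) / 4.
Vout = (1.8 * 3785e-6 * 7.0) / 4
Vout = 0.047691 / 4 V
Vout = 0.01192275 V = 11.9227 mV

11.9227 mV


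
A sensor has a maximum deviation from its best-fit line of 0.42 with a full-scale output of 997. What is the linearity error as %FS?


Linearity error = (max deviation / full scale) * 100%.
Linearity = (0.42 / 997) * 100
Linearity = 0.042 %FS

0.042 %FS


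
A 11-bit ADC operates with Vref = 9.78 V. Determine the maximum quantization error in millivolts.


The maximum quantization error is +/- LSB/2.
LSB = Vref / 2^n = 9.78 / 2048 = 0.00477539 V
Max error = LSB / 2 = 0.00477539 / 2 = 0.0023877 V
Max error = 2.3877 mV

2.3877 mV


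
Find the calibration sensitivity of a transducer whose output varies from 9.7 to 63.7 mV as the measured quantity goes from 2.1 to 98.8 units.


Sensitivity = (y2 - y1) / (x2 - x1).
S = (63.7 - 9.7) / (98.8 - 2.1)
S = 54.0 / 96.7
S = 0.5584 mV/unit

0.5584 mV/unit


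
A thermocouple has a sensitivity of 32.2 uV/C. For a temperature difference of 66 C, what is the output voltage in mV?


The thermocouple output V = sensitivity * dT.
V = 32.2 uV/C * 66 C
V = 2125.2 uV
V = 2.125 mV

2.125 mV


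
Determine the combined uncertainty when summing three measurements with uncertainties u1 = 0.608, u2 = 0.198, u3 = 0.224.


For a sum of independent quantities, uc = sqrt(u1^2 + u2^2 + u3^2).
uc = sqrt(0.608^2 + 0.198^2 + 0.224^2)
uc = sqrt(0.369664 + 0.039204 + 0.050176)
uc = 0.6775

0.6775


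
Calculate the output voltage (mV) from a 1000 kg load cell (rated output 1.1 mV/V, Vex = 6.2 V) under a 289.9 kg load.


Vout = rated_output * Vex * (load / capacity).
Vout = 1.1 * 6.2 * (289.9 / 1000)
Vout = 1.1 * 6.2 * 0.2899
Vout = 1.977 mV

1.977 mV


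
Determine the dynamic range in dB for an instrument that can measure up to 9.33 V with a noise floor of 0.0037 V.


Dynamic range = 20 * log10(Vmax / Vnoise).
DR = 20 * log10(9.33 / 0.0037)
DR = 20 * log10(2521.62)
DR = 68.03 dB

68.03 dB


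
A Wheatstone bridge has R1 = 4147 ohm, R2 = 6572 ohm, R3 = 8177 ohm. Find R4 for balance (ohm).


At balance: R1*R4 = R2*R3, so R4 = R2*R3/R1.
R4 = 6572 * 8177 / 4147
R4 = 53739244 / 4147
R4 = 12958.58 ohm

12958.58 ohm


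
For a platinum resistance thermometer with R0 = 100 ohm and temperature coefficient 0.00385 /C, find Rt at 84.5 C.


The RTD equation: Rt = R0 * (1 + alpha * T).
Rt = 100 * (1 + 0.00385 * 84.5)
Rt = 100 * (1 + 0.325325)
Rt = 100 * 1.325325
Rt = 132.532 ohm

132.532 ohm


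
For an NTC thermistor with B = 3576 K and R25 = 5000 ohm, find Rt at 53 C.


NTC thermistor equation: Rt = R25 * exp(B * (1/T - 1/T25)).
T in Kelvin: 326.15 K, T25 = 298.15 K
1/T - 1/T25 = 1/326.15 - 1/298.15 = -0.00028794
B * (1/T - 1/T25) = 3576 * -0.00028794 = -1.0297
Rt = 5000 * exp(-1.0297) = 1785.6 ohm

1785.6 ohm


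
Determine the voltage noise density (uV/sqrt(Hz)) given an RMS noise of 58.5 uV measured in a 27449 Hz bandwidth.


Noise spectral density = Vrms / sqrt(BW).
NSD = 58.5 / sqrt(27449)
NSD = 58.5 / 165.6774
NSD = 0.3531 uV/sqrt(Hz)

0.3531 uV/sqrt(Hz)


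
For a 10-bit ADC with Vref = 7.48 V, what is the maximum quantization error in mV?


The maximum quantization error is +/- LSB/2.
LSB = Vref / 2^n = 7.48 / 1024 = 0.00730469 V
Max error = LSB / 2 = 0.00730469 / 2 = 0.00365234 V
Max error = 3.6523 mV

3.6523 mV


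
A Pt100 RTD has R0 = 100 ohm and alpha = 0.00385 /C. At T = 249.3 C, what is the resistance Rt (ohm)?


The RTD equation: Rt = R0 * (1 + alpha * T).
Rt = 100 * (1 + 0.00385 * 249.3)
Rt = 100 * (1 + 0.959805)
Rt = 100 * 1.959805
Rt = 195.981 ohm

195.981 ohm


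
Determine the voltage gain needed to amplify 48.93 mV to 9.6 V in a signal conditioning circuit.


Gain = Vout / Vin (converting to same units).
G = 9.6 V / 48.93 mV
G = 9600.0 mV / 48.93 mV
G = 196.2

196.2


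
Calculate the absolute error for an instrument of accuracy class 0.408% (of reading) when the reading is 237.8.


Absolute error = (accuracy% / 100) * reading.
Error = (0.408 / 100) * 237.8
Error = 0.00408 * 237.8
Error = 0.9702

0.9702


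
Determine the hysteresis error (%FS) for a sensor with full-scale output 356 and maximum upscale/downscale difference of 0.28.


Hysteresis = (max difference / full scale) * 100%.
H = (0.28 / 356) * 100
H = 0.079 %FS

0.079 %FS


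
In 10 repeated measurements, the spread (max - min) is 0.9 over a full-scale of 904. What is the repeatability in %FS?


Repeatability = (spread / full scale) * 100%.
R = (0.9 / 904) * 100
R = 0.1 %FS

0.1 %FS


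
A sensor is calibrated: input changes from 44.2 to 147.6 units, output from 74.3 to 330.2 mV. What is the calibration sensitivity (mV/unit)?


Sensitivity = (y2 - y1) / (x2 - x1).
S = (330.2 - 74.3) / (147.6 - 44.2)
S = 255.9 / 103.4
S = 2.4749 mV/unit

2.4749 mV/unit


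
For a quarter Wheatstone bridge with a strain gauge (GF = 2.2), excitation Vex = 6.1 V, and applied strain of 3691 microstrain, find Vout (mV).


Quarter bridge output: Vout = (GF * epsilon * Vex) / 4.
Vout = (2.2 * 3691e-6 * 6.1) / 4
Vout = 0.04953322 / 4 V
Vout = 0.01238331 V = 12.3833 mV

12.3833 mV


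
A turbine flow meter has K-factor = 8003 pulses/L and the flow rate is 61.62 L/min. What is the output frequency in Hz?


Frequency = K * Q / 60 (converting L/min to L/s).
f = 8003 * 61.62 / 60
f = 493144.86 / 60
f = 8219.08 Hz

8219.08 Hz


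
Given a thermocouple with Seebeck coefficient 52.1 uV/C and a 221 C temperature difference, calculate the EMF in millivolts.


The thermocouple output V = sensitivity * dT.
V = 52.1 uV/C * 221 C
V = 11514.1 uV
V = 11.514 mV

11.514 mV


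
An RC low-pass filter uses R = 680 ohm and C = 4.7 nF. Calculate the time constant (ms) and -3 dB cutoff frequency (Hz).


Time constant: tau = R * C.
tau = 680 * 4.70e-09 = 3.196e-06 s
tau = 0.0032 ms
Cutoff frequency: fc = 1 / (2*pi*R*C).
fc = 1 / (2*pi*3.196e-06) = 49798.17 Hz

tau = 0.0032 ms, fc = 49798.17 Hz


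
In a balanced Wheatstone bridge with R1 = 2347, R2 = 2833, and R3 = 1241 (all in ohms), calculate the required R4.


At balance: R1*R4 = R2*R3, so R4 = R2*R3/R1.
R4 = 2833 * 1241 / 2347
R4 = 3515753 / 2347
R4 = 1497.98 ohm

1497.98 ohm


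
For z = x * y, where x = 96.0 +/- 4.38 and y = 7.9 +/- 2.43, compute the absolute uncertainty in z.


For a product z = x*y, the relative uncertainty is:
uz/z = sqrt((ux/x)^2 + (uy/y)^2)
Relative uncertainties: ux/x = 4.38/96.0 = 0.045625
uy/y = 2.43/7.9 = 0.307595
z = 96.0 * 7.9 = 758.4
uz = 758.4 * sqrt(0.045625^2 + 0.307595^2) = 235.832

235.832


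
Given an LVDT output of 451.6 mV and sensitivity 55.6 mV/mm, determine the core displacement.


Displacement = Vout / sensitivity.
d = 451.6 / 55.6
d = 8.122 mm

8.122 mm


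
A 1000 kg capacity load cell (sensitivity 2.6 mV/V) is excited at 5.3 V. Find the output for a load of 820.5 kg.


Vout = rated_output * Vex * (load / capacity).
Vout = 2.6 * 5.3 * (820.5 / 1000)
Vout = 2.6 * 5.3 * 0.8205
Vout = 11.306 mV

11.306 mV


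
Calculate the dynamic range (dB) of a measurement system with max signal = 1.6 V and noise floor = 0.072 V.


Dynamic range = 20 * log10(Vmax / Vnoise).
DR = 20 * log10(1.6 / 0.072)
DR = 20 * log10(22.22)
DR = 26.94 dB

26.94 dB


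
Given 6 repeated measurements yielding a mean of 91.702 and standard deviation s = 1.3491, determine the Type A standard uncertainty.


The standard uncertainty for Type A evaluation is u = s / sqrt(n).
u = 1.3491 / sqrt(6)
u = 1.3491 / 2.4495
u = 0.5508

0.5508


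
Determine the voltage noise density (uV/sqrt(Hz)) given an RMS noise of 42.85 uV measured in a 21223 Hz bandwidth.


Noise spectral density = Vrms / sqrt(BW).
NSD = 42.85 / sqrt(21223)
NSD = 42.85 / 145.6812
NSD = 0.2941 uV/sqrt(Hz)

0.2941 uV/sqrt(Hz)


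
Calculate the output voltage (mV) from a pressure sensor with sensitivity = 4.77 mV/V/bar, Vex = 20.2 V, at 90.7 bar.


Output = sensitivity * Vex * P.
Vout = 4.77 * 20.2 * 90.7
Vout = 96.354 * 90.7
Vout = 8739.31 mV

8739.31 mV


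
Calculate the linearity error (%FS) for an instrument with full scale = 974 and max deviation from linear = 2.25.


Linearity error = (max deviation / full scale) * 100%.
Linearity = (2.25 / 974) * 100
Linearity = 0.231 %FS

0.231 %FS


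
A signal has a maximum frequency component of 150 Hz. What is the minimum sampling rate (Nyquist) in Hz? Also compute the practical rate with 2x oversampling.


By Nyquist theorem, fs_min = 2 * fmax.
fs_min = 2 * 150 = 300 Hz
Practical rate = 2 * fs_min = 2 * 300 = 600 Hz

fs_min = 300 Hz, fs_practical = 600 Hz


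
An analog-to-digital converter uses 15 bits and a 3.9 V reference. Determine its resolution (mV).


The resolution (LSB) of an ADC is Vref / 2^n.
LSB = 3.9 / 2^15
LSB = 3.9 / 32768
LSB = 0.00011902 V = 0.11901855 mV

0.11901855 mV


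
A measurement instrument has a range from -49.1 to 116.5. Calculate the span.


Span = upper range - lower range.
Span = 116.5 - (-49.1)
Span = 165.6

165.6


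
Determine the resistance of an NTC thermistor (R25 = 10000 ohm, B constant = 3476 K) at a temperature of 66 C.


NTC thermistor equation: Rt = R25 * exp(B * (1/T - 1/T25)).
T in Kelvin: 339.15 K, T25 = 298.15 K
1/T - 1/T25 = 1/339.15 - 1/298.15 = -0.00040547
B * (1/T - 1/T25) = 3476 * -0.00040547 = -1.4094
Rt = 10000 * exp(-1.4094) = 2442.9 ohm

2442.9 ohm


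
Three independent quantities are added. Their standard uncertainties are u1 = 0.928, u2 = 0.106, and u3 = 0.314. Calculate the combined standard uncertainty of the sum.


For a sum of independent quantities, uc = sqrt(u1^2 + u2^2 + u3^2).
uc = sqrt(0.928^2 + 0.106^2 + 0.314^2)
uc = sqrt(0.861184 + 0.011236 + 0.098596)
uc = 0.9854

0.9854


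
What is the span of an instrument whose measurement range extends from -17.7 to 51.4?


Span = upper range - lower range.
Span = 51.4 - (-17.7)
Span = 69.1

69.1


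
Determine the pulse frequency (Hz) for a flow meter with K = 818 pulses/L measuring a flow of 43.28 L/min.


Frequency = K * Q / 60 (converting L/min to L/s).
f = 818 * 43.28 / 60
f = 35403.04 / 60
f = 590.05 Hz

590.05 Hz


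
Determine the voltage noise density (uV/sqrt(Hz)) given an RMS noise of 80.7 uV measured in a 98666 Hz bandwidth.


Noise spectral density = Vrms / sqrt(BW).
NSD = 80.7 / sqrt(98666)
NSD = 80.7 / 314.1114
NSD = 0.2569 uV/sqrt(Hz)

0.2569 uV/sqrt(Hz)


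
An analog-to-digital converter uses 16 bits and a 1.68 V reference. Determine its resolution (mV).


The resolution (LSB) of an ADC is Vref / 2^n.
LSB = 1.68 / 2^16
LSB = 1.68 / 65536
LSB = 2.563e-05 V = 0.02563477 mV

0.02563477 mV


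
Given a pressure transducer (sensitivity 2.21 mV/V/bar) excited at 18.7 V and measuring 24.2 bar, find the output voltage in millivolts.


Output = sensitivity * Vex * P.
Vout = 2.21 * 18.7 * 24.2
Vout = 41.327 * 24.2
Vout = 1000.11 mV

1000.11 mV


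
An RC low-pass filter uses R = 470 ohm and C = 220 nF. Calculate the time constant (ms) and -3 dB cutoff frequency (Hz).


Time constant: tau = R * C.
tau = 470 * 2.20e-07 = 0.0001034 s
tau = 0.1034 ms
Cutoff frequency: fc = 1 / (2*pi*R*C).
fc = 1 / (2*pi*0.0001034) = 1539.22 Hz

tau = 0.1034 ms, fc = 1539.22 Hz
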